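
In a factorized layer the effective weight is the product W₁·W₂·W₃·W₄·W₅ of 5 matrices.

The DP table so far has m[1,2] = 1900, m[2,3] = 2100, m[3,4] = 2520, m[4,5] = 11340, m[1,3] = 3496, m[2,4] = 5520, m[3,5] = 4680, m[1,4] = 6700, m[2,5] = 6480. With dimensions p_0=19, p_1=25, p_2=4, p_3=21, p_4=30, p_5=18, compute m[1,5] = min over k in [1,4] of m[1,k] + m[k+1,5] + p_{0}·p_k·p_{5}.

7948

m[1,5] = min over k∈[1,4] of m[1,k]+m[k+1,5]+p_{0}·p_k·p_{5}.
k=1: 0 + 6480 + 19·25·18 = 15030; k=2: 1900 + 4680 + 19·4·18 = 7948; k=3: 3496 + 11340 + 19·21·18 = 22018; k=4: 6700 + 0 + 19·30·18 = 16960.
Minimum: 7948 at k=2.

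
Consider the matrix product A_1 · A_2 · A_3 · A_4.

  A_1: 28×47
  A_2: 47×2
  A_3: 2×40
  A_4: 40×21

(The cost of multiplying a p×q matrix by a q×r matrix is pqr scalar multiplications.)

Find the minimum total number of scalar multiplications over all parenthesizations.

5488

Adjacent pairs: A_1A_2 = 28·47·2 = 2632; A_2A_3 = 47·2·40 = 3760; A_3A_4 = 2·40·21 = 1680.
Length 3: A_1..A_3: k=1: 0+3760+28·47·40=56400; k=2: 2632+0+28·2·40=4872 → min 4872 | A_2..A_4: k=2: 0+1680+47·2·21=3654; k=3: 3760+0+47·40·21=43240 → min 3654.
Length 4: A_1..A_4: k=1: 0+3654+28·47·21=31290; k=2: 2632+1680+28·2·21=5488; k=3: 4872+0+28·40·21=28392 → min 5488.
Optimal order: ((A_1 · A_2) · (A_3 · A_4)) with cost 5488.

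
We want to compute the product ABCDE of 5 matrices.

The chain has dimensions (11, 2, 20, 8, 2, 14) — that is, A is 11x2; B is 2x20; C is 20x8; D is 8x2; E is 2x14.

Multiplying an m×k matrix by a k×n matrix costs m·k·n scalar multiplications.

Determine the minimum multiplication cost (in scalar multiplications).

704

Adjacent pairs: AB = 11·2·20 = 440; BC = 2·20·8 = 320; CD = 20·8·2 = 320; DE = 8·2·14 = 224.
Length 3: A..C: k=1: 0+320+11·2·8=496; k=2: 440+0+11·20·8=2200 → min 496 | B..D: k=2: 0+320+2·20·2=400; k=3: 320+0+2·8·2=352 → min 352 | C..E: k=3: 0+224+20·8·14=2464; k=4: 320+0+20·2·14=880 → min 880.
Length 4: A..D: k=1: 0+352+11·2·2=396; k=2: 440+320+11·20·2=1200; k=3: 496+0+11·8·2=672 → min 396 | B..E: k=2: 0+880+2·20·14=1440; k=3: 320+224+2·8·14=768; k=4: 352+0+2·2·14=408 → min 408.
Length 5: A..E: k=1: 0+408+11·2·14=716; k=2: 440+880+11·20·14=4400; k=3: 496+224+11·8·14=1952; k=4: 396+0+11·2·14=704 → min 704.
Optimal order: ((A((BC)D))E) with cost 704.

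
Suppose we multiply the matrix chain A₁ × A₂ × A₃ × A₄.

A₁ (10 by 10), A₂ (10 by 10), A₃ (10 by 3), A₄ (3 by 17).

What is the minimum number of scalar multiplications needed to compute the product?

1110

Adjacent pairs: A₁A₂ = 10·10·10 = 1000; A₂A₃ = 10·10·3 = 300; A₃A₄ = 10·3·17 = 510.
Length 3: A₁..A₃: k=1: 0+300+10·10·3=600; k=2: 1000+0+10·10·3=1300 → min 600 | A₂..A₄: k=2: 0+510+10·10·17=2210; k=3: 300+0+10·3·17=810 → min 810.
Length 4: A₁..A₄: k=1: 0+810+10·10·17=2510; k=2: 1000+510+10·10·17=3210; k=3: 600+0+10·3·17=1110 → min 1110.
Optimal order: ((A₁ × (A₂ × A₃)) × A₄) with cost 1110.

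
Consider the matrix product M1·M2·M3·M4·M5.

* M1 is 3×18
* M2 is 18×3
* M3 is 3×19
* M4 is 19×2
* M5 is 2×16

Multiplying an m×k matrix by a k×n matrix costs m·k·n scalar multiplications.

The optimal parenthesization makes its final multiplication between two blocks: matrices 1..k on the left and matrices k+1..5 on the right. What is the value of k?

4

Adjacent pairs: M1M2 = 3·18·3 = 162; M2M3 = 18·3·19 = 1026; M3M4 = 3·19·2 = 114; M4M5 = 19·2·16 = 608.
Length 3: M1..M3: k=1: 0+1026+3·18·19=2052; k=2: 162+0+3·3·19=333 → min 333 | M2..M4: k=2: 0+114+18·3·2=222; k=3: 1026+0+18·19·2=1710 → min 222 | M3..M5: k=3: 0+608+3·19·16=1520; k=4: 114+0+3·2·16=210 → min 210.
Length 4: M1..M4: k=1: 0+222+3·18·2=330; k=2: 162+114+3·3·2=294; k=3: 333+0+3·19·2=447 → min 294 | M2..M5: k=2: 0+210+18·3·16=1074; k=3: 1026+608+18·19·16=7106; k=4: 222+0+18·2·16=798 → min 798.
Top-level splits: k=1: (M1..M1)·(M2..M5) → 0+798+3·18·16 = 1662; k=2: (M1..M2)·(M3..M5) → 162+210+3·3·16 = 516; k=3: (M1..M3)·(M4..M5) → 333+608+3·19·16 = 1853; k=4: (M1..M4)·(M5..M5) → 294+0+3·2·16 = 390.
Best split is after M4, i.e. k = 4.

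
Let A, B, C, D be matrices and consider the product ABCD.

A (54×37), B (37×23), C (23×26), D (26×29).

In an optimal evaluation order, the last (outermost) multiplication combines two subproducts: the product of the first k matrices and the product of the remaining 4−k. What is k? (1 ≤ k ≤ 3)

Adjacent pairs: AB = 54·37·23 = 45954; BC = 37·23·26 = 22126; CD = 23·26·29 = 17342.
Length 3: A..C: k=1: 0+22126+54·37·26=74074; k=2: 45954+0+54·23·26=78246 → min 74074 | B..D: k=2: 0+17342+37·23·29=42021; k=3: 22126+0+37·26·29=50024 → min 42021.
Top-level splits: k=1: (A..A)·(B..D) → 0+42021+54·37·29 = 99963; k=2: (A..B)·(C..D) → 45954+17342+54·23·29 = 99314; k=3: (A..C)·(D..D) → 74074+0+54·26·29 = 114790.
Best split is after B, i.e. k = 2.

2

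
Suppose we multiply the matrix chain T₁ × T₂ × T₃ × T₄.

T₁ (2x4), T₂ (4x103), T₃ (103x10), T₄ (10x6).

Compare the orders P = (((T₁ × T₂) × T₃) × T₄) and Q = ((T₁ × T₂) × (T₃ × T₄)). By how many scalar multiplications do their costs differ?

Order P = (((T₁ × T₂) × T₃) × T₄): (T₁ × T₂): 2×4 by 4×103 → 2×103, cost 2·4·103 = 824; ((T₁ × T₂) × T₃): 2×103 by 103×10 → 2×10, cost 2·103·10 = 2060; cumulative 2884; (((T₁ × T₂) × T₃) × T₄): 2×10 by 10×6 → 2×6, cost 2·10·6 = 120; cumulative 3004. Total 3004.
Order Q = ((T₁ × T₂) × (T₃ × T₄)): (T₁ × T₂): 2×4 by 4×103 → 2×103, cost 2·4·103 = 824; (T₃ × T₄): 103×10 by 10×6 → 103×6, cost 103·10·6 = 6180; ((T₁ × T₂) × (T₃ × T₄)): 2×103 by 103×6 → 2×6, cost 2·103·6 = 1236; cumulative 8240. Total 8240.
Difference: |3004 − 8240| = 5236.

5236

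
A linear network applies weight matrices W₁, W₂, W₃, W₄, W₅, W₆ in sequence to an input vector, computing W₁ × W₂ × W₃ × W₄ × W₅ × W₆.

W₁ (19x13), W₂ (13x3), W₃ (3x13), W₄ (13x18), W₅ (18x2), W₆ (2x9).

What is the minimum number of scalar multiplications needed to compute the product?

Adjacent pairs: W₁W₂ = 19·13·3 = 741; W₂W₃ = 13·3·13 = 507; W₃W₄ = 3·13·18 = 702; W₄W₅ = 13·18·2 = 468; W₅W₆ = 18·2·9 = 324.
Length 3: W₁..W₃: k=1: 0+507+19·13·13=3718; k=2: 741+0+19·3·13=1482 → min 1482 | W₂..W₄: k=2: 0+702+13·3·18=1404; k=3: 507+0+13·13·18=3549 → min 1404 | W₃..W₅: k=3: 0+468+3·13·2=546; k=4: 702+0+3·18·2=810 → min 546 | W₄..W₆: k=4: 0+324+13·18·9=2430; k=5: 468+0+13·2·9=702 → min 702.
Length 4: W₁..W₄: k=1: 0+1404+19·13·18=5850; k=2: 741+702+19·3·18=2469; k=3: 1482+0+19·13·18=5928 → min 2469 | W₂..W₅: k=2: 0+546+13·3·2=624; k=3: 507+468+13·13·2=1313; k=4: 1404+0+13·18·2=1872 → min 624 | W₃..W₆: k=3: 0+702+3·13·9=1053; k=4: 702+324+3·18·9=1512; k=5: 546+0+3·2·9=600 → min 600.
Length 5: W₁..W₅: k=1: 0+624+19·13·2=1118; k=2: 741+546+19·3·2=1401; k=3: 1482+468+19·13·2=2444; k=4: 2469+0+19·18·2=3153 → min 1118 | W₂..W₆: k=2: 0+600+13·3·9=951; k=3: 507+702+13·13·9=2730; k=4: 1404+324+13·18·9=3834; k=5: 624+0+13·2·9=858 → min 858.
Length 6: W₁..W₆: k=1: 0+858+19·13·9=3081; k=2: 741+600+19·3·9=1854; k=3: 1482+702+19·13·9=4407; k=4: 2469+324+19·18·9=5871; k=5: 1118+0+19·2·9=1460 → min 1460.
Optimal order: ((W₁ × (W₂ × (W₃ × (W₄ × W₅)))) × W₆) with cost 1460.

1460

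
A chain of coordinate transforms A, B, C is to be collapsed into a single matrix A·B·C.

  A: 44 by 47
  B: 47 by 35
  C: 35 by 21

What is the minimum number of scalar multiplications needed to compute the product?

77973

Order (A·(B·C)): (B·C): 47×35 by 35×21 → 47×21, cost 47·35·21 = 34545; (A·(B·C)): 44×47 by 47×21 → 44×21, cost 44·47·21 = 43428; cumulative 77973. Total 77973.
Order ((A·B)·C): (A·B): 44×47 by 47×35 → 44×35, cost 44·47·35 = 72380; ((A·B)·C): 44×35 by 35×21 → 44×21, cost 44·35·21 = 32340; cumulative 104720. Total 104720.
Minimum: 77973.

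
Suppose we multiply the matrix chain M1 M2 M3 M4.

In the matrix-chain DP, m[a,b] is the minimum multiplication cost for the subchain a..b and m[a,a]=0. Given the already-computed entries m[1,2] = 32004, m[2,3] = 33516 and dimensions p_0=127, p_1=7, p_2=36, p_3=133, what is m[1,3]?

151753

m[1,3] = min over k∈[1,2] of m[1,k]+m[k+1,3]+p_{0}·p_k·p_{3}.
k=1: 0 + 33516 + 127·7·133 = 151753; k=2: 32004 + 0 + 127·36·133 = 640080.
Minimum: 151753 at k=1.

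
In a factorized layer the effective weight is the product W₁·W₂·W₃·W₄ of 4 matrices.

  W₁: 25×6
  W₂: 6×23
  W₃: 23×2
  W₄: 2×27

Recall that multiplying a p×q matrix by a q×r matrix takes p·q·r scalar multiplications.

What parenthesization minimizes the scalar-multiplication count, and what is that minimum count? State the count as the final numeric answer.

1926

Adjacent pairs: W₁W₂ = 25·6·23 = 3450; W₂W₃ = 6·23·2 = 276; W₃W₄ = 23·2·27 = 1242.
Length 3: W₁..W₃: k=1: 0+276+25·6·2=576; k=2: 3450+0+25·23·2=4600 → min 576 | W₂..W₄: k=2: 0+1242+6·23·27=4968; k=3: 276+0+6·2·27=600 → min 600.
Length 4: W₁..W₄: k=1: 0+600+25·6·27=4650; k=2: 3450+1242+25·23·27=20217; k=3: 576+0+25·2·27=1926 → min 1926.
Optimal parenthesization: ((W₁·(W₂·W₃))·W₄) with cost 1926.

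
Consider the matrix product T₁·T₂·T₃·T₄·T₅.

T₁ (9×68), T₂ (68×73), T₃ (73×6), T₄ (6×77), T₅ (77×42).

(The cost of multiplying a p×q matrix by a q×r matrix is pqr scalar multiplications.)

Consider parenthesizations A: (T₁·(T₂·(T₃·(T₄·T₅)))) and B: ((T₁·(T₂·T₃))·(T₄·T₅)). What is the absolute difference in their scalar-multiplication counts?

Order A = (T₁·(T₂·(T₃·(T₄·T₅)))): (T₄·T₅): 6×77 by 77×42 → 6×42, cost 6·77·42 = 19404; (T₃·(T₄·T₅)): 73×6 by 6×42 → 73×42, cost 73·6·42 = 18396; cumulative 37800; (T₂·(T₃·(T₄·T₅))): 68×73 by 73×42 → 68×42, cost 68·73·42 = 208488; cumulative 246288; (T₁·(T₂·(T₃·(T₄·T₅)))): 9×68 by 68×42 → 9×42, cost 9·68·42 = 25704; cumulative 271992. Total 271992.
Order B = ((T₁·(T₂·T₃))·(T₄·T₅)): (T₂·T₃): 68×73 by 73×6 → 68×6, cost 68·73·6 = 29784; (T₁·(T₂·T₃)): 9×68 by 68×6 → 9×6, cost 9·68·6 = 3672; cumulative 33456; (T₄·T₅): 6×77 by 77×42 → 6×42, cost 6·77·42 = 19404; ((T₁·(T₂·T₃))·(T₄·T₅)): 9×6 by 6×42 → 9×42, cost 9·6·42 = 2268; cumulative 55128. Total 55128.
Difference: |271992 − 55128| = 216864.

216864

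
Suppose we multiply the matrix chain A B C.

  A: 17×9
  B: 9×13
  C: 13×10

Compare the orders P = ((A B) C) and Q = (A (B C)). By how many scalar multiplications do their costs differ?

Order P = ((A B) C): (A B): 17×9 by 9×13 → 17×13, cost 17·9·13 = 1989; ((A B) C): 17×13 by 13×10 → 17×10, cost 17·13·10 = 2210; cumulative 4199. Total 4199.
Order Q = (A (B C)): (B C): 9×13 by 13×10 → 9×10, cost 9·13·10 = 1170; (A (B C)): 17×9 by 9×10 → 17×10, cost 17·9·10 = 1530; cumulative 2700. Total 2700.
Difference: |4199 − 2700| = 1499.

1499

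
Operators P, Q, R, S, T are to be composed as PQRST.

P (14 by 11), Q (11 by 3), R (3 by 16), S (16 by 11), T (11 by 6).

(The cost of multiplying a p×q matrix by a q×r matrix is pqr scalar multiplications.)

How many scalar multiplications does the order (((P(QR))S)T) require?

6380

(QR): 11×3 by 3×16 → 11×16, cost 11·3·16 = 528
(P(QR)): 14×11 by 11×16 → 14×16, cost 14·11·16 = 2464; cumulative 2992
((P(QR))S): 14×16 by 16×11 → 14×11, cost 14·16·11 = 2464; cumulative 5456
(((P(QR))S)T): 14×11 by 11×6 → 14×6, cost 14·11·6 = 924; cumulative 6380
Total: 6380 scalar multiplications.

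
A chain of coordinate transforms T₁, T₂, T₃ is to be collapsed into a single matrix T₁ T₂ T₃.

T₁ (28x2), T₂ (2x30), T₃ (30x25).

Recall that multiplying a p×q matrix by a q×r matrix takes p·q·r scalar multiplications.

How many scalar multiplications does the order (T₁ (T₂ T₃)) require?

2900

(T₂ T₃): 2×30 by 30×25 → 2×25, cost 2·30·25 = 1500
(T₁ (T₂ T₃)): 28×2 by 2×25 → 28×25, cost 28·2·25 = 1400; cumulative 2900
Total: 2900 scalar multiplications.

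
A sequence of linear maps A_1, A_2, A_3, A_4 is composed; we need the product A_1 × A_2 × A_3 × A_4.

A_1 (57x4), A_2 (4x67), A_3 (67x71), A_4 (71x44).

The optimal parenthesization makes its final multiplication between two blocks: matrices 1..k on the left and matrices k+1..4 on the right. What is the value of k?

1

Adjacent pairs: A_1A_2 = 57·4·67 = 15276; A_2A_3 = 4·67·71 = 19028; A_3A_4 = 67·71·44 = 209308.
Length 3: A_1..A_3: k=1: 0+19028+57·4·71=35216; k=2: 15276+0+57·67·71=286425 → min 35216 | A_2..A_4: k=2: 0+209308+4·67·44=221100; k=3: 19028+0+4·71·44=31524 → min 31524.
Top-level splits: k=1: (A_1..A_1)·(A_2..A_4) → 0+31524+57·4·44 = 41556; k=2: (A_1..A_2)·(A_3..A_4) → 15276+209308+57·67·44 = 392620; k=3: (A_1..A_3)·(A_4..A_4) → 35216+0+57·71·44 = 213284.
Best split is after A_1, i.e. k = 1.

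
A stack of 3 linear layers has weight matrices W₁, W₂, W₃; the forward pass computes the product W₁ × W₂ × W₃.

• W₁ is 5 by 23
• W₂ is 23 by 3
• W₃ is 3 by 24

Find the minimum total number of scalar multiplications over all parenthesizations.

705

Order (W₁ × (W₂ × W₃)): (W₂ × W₃): 23×3 by 3×24 → 23×24, cost 23·3·24 = 1656; (W₁ × (W₂ × W₃)): 5×23 by 23×24 → 5×24, cost 5·23·24 = 2760; cumulative 4416. Total 4416.
Order ((W₁ × W₂) × W₃): (W₁ × W₂): 5×23 by 23×3 → 5×3, cost 5·23·3 = 345; ((W₁ × W₂) × W₃): 5×3 by 3×24 → 5×24, cost 5·3·24 = 360; cumulative 705. Total 705.
Minimum: 705.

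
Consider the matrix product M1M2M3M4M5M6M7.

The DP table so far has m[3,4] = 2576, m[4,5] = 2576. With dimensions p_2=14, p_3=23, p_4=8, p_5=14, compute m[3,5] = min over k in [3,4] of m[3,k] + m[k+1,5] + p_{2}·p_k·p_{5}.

4144

m[3,5] = min over k∈[3,4] of m[3,k]+m[k+1,5]+p_{2}·p_k·p_{5}.
k=3: 0 + 2576 + 14·23·14 = 7084; k=4: 2576 + 0 + 14·8·14 = 4144.
Minimum: 4144 at k=4.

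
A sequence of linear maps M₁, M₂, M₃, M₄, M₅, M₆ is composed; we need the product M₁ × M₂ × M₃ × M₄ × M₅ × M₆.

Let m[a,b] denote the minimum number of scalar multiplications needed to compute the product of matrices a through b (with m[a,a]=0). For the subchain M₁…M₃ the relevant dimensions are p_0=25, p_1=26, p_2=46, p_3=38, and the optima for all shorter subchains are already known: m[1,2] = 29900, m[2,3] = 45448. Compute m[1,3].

70148

m[1,3] = min over k∈[1,2] of m[1,k]+m[k+1,3]+p_{0}·p_k·p_{3}.
k=1: 0 + 45448 + 25·26·38 = 70148; k=2: 29900 + 0 + 25·46·38 = 73600.
Minimum: 70148 at k=1.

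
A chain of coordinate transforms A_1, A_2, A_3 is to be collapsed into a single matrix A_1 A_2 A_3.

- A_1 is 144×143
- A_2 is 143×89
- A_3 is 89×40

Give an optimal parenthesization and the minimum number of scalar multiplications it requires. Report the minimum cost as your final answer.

1332760

(A_1 (A_2 A_3)): cost 1332760.
((A_1 A_2) A_3): cost 2345328.
Optimal: (A_1 (A_2 A_3)) with cost 1332760.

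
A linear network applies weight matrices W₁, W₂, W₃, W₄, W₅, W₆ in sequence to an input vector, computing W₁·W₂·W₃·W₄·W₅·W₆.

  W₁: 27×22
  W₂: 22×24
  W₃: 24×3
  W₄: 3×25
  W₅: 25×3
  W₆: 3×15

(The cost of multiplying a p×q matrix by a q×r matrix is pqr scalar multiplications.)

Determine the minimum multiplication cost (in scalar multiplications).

4941

Adjacent pairs: W₁W₂ = 27·22·24 = 14256; W₂W₃ = 22·24·3 = 1584; W₃W₄ = 24·3·25 = 1800; W₄W₅ = 3·25·3 = 225; W₅W₆ = 25·3·15 = 1125.
Length 3: W₁..W₃: k=1: 0+1584+27·22·3=3366; k=2: 14256+0+27·24·3=16200 → min 3366 | W₂..W₄: k=2: 0+1800+22·24·25=15000; k=3: 1584+0+22·3·25=3234 → min 3234 | W₃..W₅: k=3: 0+225+24·3·3=441; k=4: 1800+0+24·25·3=3600 → min 441 | W₄..W₆: k=4: 0+1125+3·25·15=2250; k=5: 225+0+3·3·15=360 → min 360.
Length 4: W₁..W₄: k=1: 0+3234+27·22·25=18084; k=2: 14256+1800+27·24·25=32256; k=3: 3366+0+27·3·25=5391 → min 5391 | W₂..W₅: k=2: 0+441+22·24·3=2025; k=3: 1584+225+22·3·3=2007; k=4: 3234+0+22·25·3=4884 → min 2007 | W₃..W₆: k=3: 0+360+24·3·15=1440; k=4: 1800+1125+24·25·15=11925; k=5: 441+0+24·3·15=1521 → min 1440.
Length 5: W₁..W₅: k=1: 0+2007+27·22·3=3789; k=2: 14256+441+27·24·3=16641; k=3: 3366+225+27·3·3=3834; k=4: 5391+0+27·25·3=7416 → min 3789 | W₂..W₆: k=2: 0+1440+22·24·15=9360; k=3: 1584+360+22·3·15=2934; k=4: 3234+1125+22·25·15=12609; k=5: 2007+0+22·3·15=2997 → min 2934.
Length 6: W₁..W₆: k=1: 0+2934+27·22·15=11844; k=2: 14256+1440+27·24·15=25416; k=3: 3366+360+27·3·15=4941; k=4: 5391+1125+27·25·15=16641; k=5: 3789+0+27·3·15=5004 → min 4941.
Optimal order: ((W₁·(W₂·W₃))·((W₄·W₅)·W₆)) with cost 4941.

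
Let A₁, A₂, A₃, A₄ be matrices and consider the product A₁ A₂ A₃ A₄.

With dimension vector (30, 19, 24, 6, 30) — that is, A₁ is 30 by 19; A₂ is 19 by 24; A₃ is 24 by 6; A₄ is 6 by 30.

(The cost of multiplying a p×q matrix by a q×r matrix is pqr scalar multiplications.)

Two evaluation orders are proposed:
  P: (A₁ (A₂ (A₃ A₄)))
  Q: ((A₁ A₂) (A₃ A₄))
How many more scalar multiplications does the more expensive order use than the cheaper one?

4500

Order P = (A₁ (A₂ (A₃ A₄))): (A₃ A₄): 24×6 by 6×30 → 24×30, cost 24·6·30 = 4320; (A₂ (A₃ A₄)): 19×24 by 24×30 → 19×30, cost 19·24·30 = 13680; cumulative 18000; (A₁ (A₂ (A₃ A₄))): 30×19 by 19×30 → 30×30, cost 30·19·30 = 17100; cumulative 35100. Total 35100.
Order Q = ((A₁ A₂) (A₃ A₄)): (A₁ A₂): 30×19 by 19×24 → 30×24, cost 30·19·24 = 13680; (A₃ A₄): 24×6 by 6×30 → 24×30, cost 24·6·30 = 4320; ((A₁ A₂) (A₃ A₄)): 30×24 by 24×30 → 30×30, cost 30·24·30 = 21600; cumulative 39600. Total 39600.
Difference: |35100 − 39600| = 4500.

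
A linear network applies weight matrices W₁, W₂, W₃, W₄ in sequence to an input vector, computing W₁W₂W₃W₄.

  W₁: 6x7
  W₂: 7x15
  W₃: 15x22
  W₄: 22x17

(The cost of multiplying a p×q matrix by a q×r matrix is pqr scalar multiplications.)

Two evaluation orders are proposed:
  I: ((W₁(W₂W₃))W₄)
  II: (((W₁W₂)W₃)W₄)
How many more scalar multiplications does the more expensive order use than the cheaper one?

Order I = ((W₁(W₂W₃))W₄): (W₂W₃): 7×15 by 15×22 → 7×22, cost 7·15·22 = 2310; (W₁(W₂W₃)): 6×7 by 7×22 → 6×22, cost 6·7·22 = 924; cumulative 3234; ((W₁(W₂W₃))W₄): 6×22 by 22×17 → 6×17, cost 6·22·17 = 2244; cumulative 5478. Total 5478.
Order II = (((W₁W₂)W₃)W₄): (W₁W₂): 6×7 by 7×15 → 6×15, cost 6·7·15 = 630; ((W₁W₂)W₃): 6×15 by 15×22 → 6×22, cost 6·15·22 = 1980; cumulative 2610; (((W₁W₂)W₃)W₄): 6×22 by 22×17 → 6×17, cost 6·22·17 = 2244; cumulative 4854. Total 4854.
Difference: |5478 − 4854| = 624.

624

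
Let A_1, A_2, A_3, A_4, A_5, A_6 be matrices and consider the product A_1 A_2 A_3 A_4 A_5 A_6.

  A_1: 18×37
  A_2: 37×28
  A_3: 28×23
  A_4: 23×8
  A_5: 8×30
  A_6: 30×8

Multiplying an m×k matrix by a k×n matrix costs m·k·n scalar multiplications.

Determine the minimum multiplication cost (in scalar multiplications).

Adjacent pairs: A_1A_2 = 18·37·28 = 18648; A_2A_3 = 37·28·23 = 23828; A_3A_4 = 28·23·8 = 5152; A_4A_5 = 23·8·30 = 5520; A_5A_6 = 8·30·8 = 1920.
Length 3: A_1..A_3: k=1: 0+23828+18·37·23=39146; k=2: 18648+0+18·28·23=30240 → min 30240 | A_2..A_4: k=2: 0+5152+37·28·8=13440; k=3: 23828+0+37·23·8=30636 → min 13440 | A_3..A_5: k=3: 0+5520+28·23·30=24840; k=4: 5152+0+28·8·30=11872 → min 11872 | A_4..A_6: k=4: 0+1920+23·8·8=3392; k=5: 5520+0+23·30·8=11040 → min 3392.
Length 4: A_1..A_4: k=1: 0+13440+18·37·8=18768; k=2: 18648+5152+18·28·8=27832; k=3: 30240+0+18·23·8=33552 → min 18768 | A_2..A_5: k=2: 0+11872+37·28·30=42952; k=3: 23828+5520+37·23·30=54878; k=4: 13440+0+37·8·30=22320 → min 22320 | A_3..A_6: k=3: 0+3392+28·23·8=8544; k=4: 5152+1920+28·8·8=8864; k=5: 11872+0+28·30·8=18592 → min 8544.
Length 5: A_1..A_5: k=1: 0+22320+18·37·30=42300; k=2: 18648+11872+18·28·30=45640; k=3: 30240+5520+18·23·30=48180; k=4: 18768+0+18·8·30=23088 → min 23088 | A_2..A_6: k=2: 0+8544+37·28·8=16832; k=3: 23828+3392+37·23·8=34028; k=4: 13440+1920+37·8·8=17728; k=5: 22320+0+37·30·8=31200 → min 16832.
Length 6: A_1..A_6: k=1: 0+16832+18·37·8=22160; k=2: 18648+8544+18·28·8=31224; k=3: 30240+3392+18·23·8=36944; k=4: 18768+1920+18·8·8=21840; k=5: 23088+0+18·30·8=27408 → min 21840.
Optimal order: ((A_1 (A_2 (A_3 A_4))) (A_5 A_6)) with cost 21840.

21840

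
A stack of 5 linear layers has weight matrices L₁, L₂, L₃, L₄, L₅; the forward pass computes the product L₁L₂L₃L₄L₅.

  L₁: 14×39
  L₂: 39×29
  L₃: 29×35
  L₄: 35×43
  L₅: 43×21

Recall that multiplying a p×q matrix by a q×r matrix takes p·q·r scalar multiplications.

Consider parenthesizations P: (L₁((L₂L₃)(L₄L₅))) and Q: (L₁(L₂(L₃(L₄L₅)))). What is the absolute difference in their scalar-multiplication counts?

Order P = (L₁((L₂L₃)(L₄L₅))): (L₂L₃): 39×29 by 29×35 → 39×35, cost 39·29·35 = 39585; (L₄L₅): 35×43 by 43×21 → 35×21, cost 35·43·21 = 31605; ((L₂L₃)(L₄L₅)): 39×35 by 35×21 → 39×21, cost 39·35·21 = 28665; cumulative 99855; (L₁((L₂L₃)(L₄L₅))): 14×39 by 39×21 → 14×21, cost 14·39·21 = 11466; cumulative 111321. Total 111321.
Order Q = (L₁(L₂(L₃(L₄L₅)))): (L₄L₅): 35×43 by 43×21 → 35×21, cost 35·43·21 = 31605; (L₃(L₄L₅)): 29×35 by 35×21 → 29×21, cost 29·35·21 = 21315; cumulative 52920; (L₂(L₃(L₄L₅))): 39×29 by 29×21 → 39×21, cost 39·29·21 = 23751; cumulative 76671; (L₁(L₂(L₃(L₄L₅)))): 14×39 by 39×21 → 14×21, cost 14·39·21 = 11466; cumulative 88137. Total 88137.
Difference: |111321 − 88137| = 23184.

23184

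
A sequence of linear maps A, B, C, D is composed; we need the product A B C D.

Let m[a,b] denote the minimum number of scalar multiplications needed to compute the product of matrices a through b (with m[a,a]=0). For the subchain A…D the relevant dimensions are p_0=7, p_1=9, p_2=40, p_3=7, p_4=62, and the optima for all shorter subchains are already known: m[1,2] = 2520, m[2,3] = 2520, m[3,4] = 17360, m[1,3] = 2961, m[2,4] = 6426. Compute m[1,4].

5999

m[1,4] = min over k∈[1,3] of m[1,k]+m[k+1,4]+p_{0}·p_k·p_{4}.
k=1: 0 + 6426 + 7·9·62 = 10332; k=2: 2520 + 17360 + 7·40·62 = 37240; k=3: 2961 + 0 + 7·7·62 = 5999.
Minimum: 5999 at k=3.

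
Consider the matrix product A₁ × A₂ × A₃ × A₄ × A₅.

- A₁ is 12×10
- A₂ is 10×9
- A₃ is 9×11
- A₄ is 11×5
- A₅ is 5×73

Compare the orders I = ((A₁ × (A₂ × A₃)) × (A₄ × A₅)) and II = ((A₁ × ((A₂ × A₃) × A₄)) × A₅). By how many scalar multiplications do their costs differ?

Order I = ((A₁ × (A₂ × A₃)) × (A₄ × A₅)): (A₂ × A₃): 10×9 by 9×11 → 10×11, cost 10·9·11 = 990; (A₁ × (A₂ × A₃)): 12×10 by 10×11 → 12×11, cost 12·10·11 = 1320; cumulative 2310; (A₄ × A₅): 11×5 by 5×73 → 11×73, cost 11·5·73 = 4015; ((A₁ × (A₂ × A₃)) × (A₄ × A₅)): 12×11 by 11×73 → 12×73, cost 12·11·73 = 9636; cumulative 15961. Total 15961.
Order II = ((A₁ × ((A₂ × A₃) × A₄)) × A₅): (A₂ × A₃): 10×9 by 9×11 → 10×11, cost 10·9·11 = 990; ((A₂ × A₃) × A₄): 10×11 by 11×5 → 10×5, cost 10·11·5 = 550; cumulative 1540; (A₁ × ((A₂ × A₃) × A₄)): 12×10 by 10×5 → 12×5, cost 12·10·5 = 600; cumulative 2140; ((A₁ × ((A₂ × A₃) × A₄)) × A₅): 12×5 by 5×73 → 12×73, cost 12·5·73 = 4380; cumulative 6520. Total 6520.
Difference: |15961 − 6520| = 9441.

9441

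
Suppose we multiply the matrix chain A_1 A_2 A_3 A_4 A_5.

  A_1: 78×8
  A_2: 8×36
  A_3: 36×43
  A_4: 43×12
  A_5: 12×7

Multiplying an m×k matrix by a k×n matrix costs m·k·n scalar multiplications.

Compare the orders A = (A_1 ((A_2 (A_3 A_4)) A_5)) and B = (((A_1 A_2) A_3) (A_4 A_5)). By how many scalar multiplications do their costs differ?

Order A = (A_1 ((A_2 (A_3 A_4)) A_5)): (A_3 A_4): 36×43 by 43×12 → 36×12, cost 36·43·12 = 18576; (A_2 (A_3 A_4)): 8×36 by 36×12 → 8×12, cost 8·36·12 = 3456; cumulative 22032; ((A_2 (A_3 A_4)) A_5): 8×12 by 12×7 → 8×7, cost 8·12·7 = 672; cumulative 22704; (A_1 ((A_2 (A_3 A_4)) A_5)): 78×8 by 8×7 → 78×7, cost 78·8·7 = 4368; cumulative 27072. Total 27072.
Order B = (((A_1 A_2) A_3) (A_4 A_5)): (A_1 A_2): 78×8 by 8×36 → 78×36, cost 78·8·36 = 22464; ((A_1 A_2) A_3): 78×36 by 36×43 → 78×43, cost 78·36·43 = 120744; cumulative 143208; (A_4 A_5): 43×12 by 12×7 → 43×7, cost 43·12·7 = 3612; (((A_1 A_2) A_3) (A_4 A_5)): 78×43 by 43×7 → 78×7, cost 78·43·7 = 23478; cumulative 170298. Total 170298.
Difference: |27072 − 170298| = 143226.

143226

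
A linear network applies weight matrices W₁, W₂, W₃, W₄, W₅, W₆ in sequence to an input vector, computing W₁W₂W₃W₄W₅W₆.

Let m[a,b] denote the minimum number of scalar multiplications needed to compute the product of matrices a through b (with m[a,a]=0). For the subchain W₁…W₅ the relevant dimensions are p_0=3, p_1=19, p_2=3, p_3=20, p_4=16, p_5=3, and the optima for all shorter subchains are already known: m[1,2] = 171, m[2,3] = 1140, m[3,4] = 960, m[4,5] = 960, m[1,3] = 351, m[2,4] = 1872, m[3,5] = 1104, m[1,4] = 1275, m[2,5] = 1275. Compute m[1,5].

1302

m[1,5] = min over k∈[1,4] of m[1,k]+m[k+1,5]+p_{0}·p_k·p_{5}.
k=1: 0 + 1275 + 3·19·3 = 1446; k=2: 171 + 1104 + 3·3·3 = 1302; k=3: 351 + 960 + 3·20·3 = 1491; k=4: 1275 + 0 + 3·16·3 = 1419.
Minimum: 1302 at k=2.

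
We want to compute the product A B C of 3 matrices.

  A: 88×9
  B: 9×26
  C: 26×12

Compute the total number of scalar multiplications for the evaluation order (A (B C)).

(B C): 9×26 by 26×12 → 9×12, cost 9·26·12 = 2808
(A (B C)): 88×9 by 9×12 → 88×12, cost 88·9·12 = 9504; cumulative 12312
Total: 12312 scalar multiplications.

12312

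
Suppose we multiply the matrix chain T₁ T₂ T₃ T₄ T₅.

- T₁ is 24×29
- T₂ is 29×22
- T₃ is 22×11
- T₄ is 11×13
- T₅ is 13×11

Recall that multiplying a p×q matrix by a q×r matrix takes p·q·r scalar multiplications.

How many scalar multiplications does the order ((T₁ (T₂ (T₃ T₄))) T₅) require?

(T₃ T₄): 22×11 by 11×13 → 22×13, cost 22·11·13 = 3146
(T₂ (T₃ T₄)): 29×22 by 22×13 → 29×13, cost 29·22·13 = 8294; cumulative 11440
(T₁ (T₂ (T₃ T₄))): 24×29 by 29×13 → 24×13, cost 24·29·13 = 9048; cumulative 20488
((T₁ (T₂ (T₃ T₄))) T₅): 24×13 by 13×11 → 24×11, cost 24·13·11 = 3432; cumulative 23920
Total: 23920 scalar multiplications.

23920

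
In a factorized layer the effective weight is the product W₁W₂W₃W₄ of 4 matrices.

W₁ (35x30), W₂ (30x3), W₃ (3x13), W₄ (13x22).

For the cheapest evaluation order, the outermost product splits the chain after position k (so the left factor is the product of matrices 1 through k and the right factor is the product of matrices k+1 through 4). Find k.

Adjacent pairs: W₁W₂ = 35·30·3 = 3150; W₂W₃ = 30·3·13 = 1170; W₃W₄ = 3·13·22 = 858.
Length 3: W₁..W₃: k=1: 0+1170+35·30·13=14820; k=2: 3150+0+35·3·13=4515 → min 4515 | W₂..W₄: k=2: 0+858+30·3·22=2838; k=3: 1170+0+30·13·22=9750 → min 2838.
Top-level splits: k=1: (W₁..W₁)·(W₂..W₄) → 0+2838+35·30·22 = 25938; k=2: (W₁..W₂)·(W₃..W₄) → 3150+858+35·3·22 = 6318; k=3: (W₁..W₃)·(W₄..W₄) → 4515+0+35·13·22 = 14525.
Best split is after W₂, i.e. k = 2.

2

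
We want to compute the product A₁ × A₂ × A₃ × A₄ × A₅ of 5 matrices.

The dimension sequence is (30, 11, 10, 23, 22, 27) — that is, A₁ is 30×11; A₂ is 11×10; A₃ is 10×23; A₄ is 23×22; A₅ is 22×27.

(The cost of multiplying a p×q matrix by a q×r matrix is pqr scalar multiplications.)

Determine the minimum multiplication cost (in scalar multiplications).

Adjacent pairs: A₁A₂ = 30·11·10 = 3300; A₂A₃ = 11·10·23 = 2530; A₃A₄ = 10·23·22 = 5060; A₄A₅ = 23·22·27 = 13662.
Length 3: A₁..A₃: k=1: 0+2530+30·11·23=10120; k=2: 3300+0+30·10·23=10200 → min 10120 | A₂..A₄: k=2: 0+5060+11·10·22=7480; k=3: 2530+0+11·23·22=8096 → min 7480 | A₃..A₅: k=3: 0+13662+10·23·27=19872; k=4: 5060+0+10·22·27=11000 → min 11000.
Length 4: A₁..A₄: k=1: 0+7480+30·11·22=14740; k=2: 3300+5060+30·10·22=14960; k=3: 10120+0+30·23·22=25300 → min 14740 | A₂..A₅: k=2: 0+11000+11·10·27=13970; k=3: 2530+13662+11·23·27=23023; k=4: 7480+0+11·22·27=14014 → min 13970.
Length 5: A₁..A₅: k=1: 0+13970+30·11·27=22880; k=2: 3300+11000+30·10·27=22400; k=3: 10120+13662+30·23·27=42412; k=4: 14740+0+30·22·27=32560 → min 22400.
Optimal order: ((A₁ × A₂) × ((A₃ × A₄) × A₅)) with cost 22400.

22400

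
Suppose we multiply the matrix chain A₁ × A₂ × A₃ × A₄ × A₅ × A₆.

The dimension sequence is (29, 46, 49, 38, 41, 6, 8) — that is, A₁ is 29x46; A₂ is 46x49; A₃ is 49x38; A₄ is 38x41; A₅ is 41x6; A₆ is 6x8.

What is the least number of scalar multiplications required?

Adjacent pairs: A₁A₂ = 29·46·49 = 65366; A₂A₃ = 46·49·38 = 85652; A₃A₄ = 49·38·41 = 76342; A₄A₅ = 38·41·6 = 9348; A₅A₆ = 41·6·8 = 1968.
Length 3: A₁..A₃: k=1: 0+85652+29·46·38=136344; k=2: 65366+0+29·49·38=119364 → min 119364 | A₂..A₄: k=2: 0+76342+46·49·41=168756; k=3: 85652+0+46·38·41=157320 → min 157320 | A₃..A₅: k=3: 0+9348+49·38·6=20520; k=4: 76342+0+49·41·6=88396 → min 20520 | A₄..A₆: k=4: 0+1968+38·41·8=14432; k=5: 9348+0+38·6·8=11172 → min 11172.
Length 4: A₁..A₄: k=1: 0+157320+29·46·41=212014; k=2: 65366+76342+29·49·41=199969; k=3: 119364+0+29·38·41=164546 → min 164546 | A₂..A₅: k=2: 0+20520+46·49·6=34044; k=3: 85652+9348+46·38·6=105488; k=4: 157320+0+46·41·6=168636 → min 34044 | A₃..A₆: k=3: 0+11172+49·38·8=26068; k=4: 76342+1968+49·41·8=94382; k=5: 20520+0+49·6·8=22872 → min 22872.
Length 5: A₁..A₅: k=1: 0+34044+29·46·6=42048; k=2: 65366+20520+29·49·6=94412; k=3: 119364+9348+29·38·6=135324; k=4: 164546+0+29·41·6=171680 → min 42048 | A₂..A₆: k=2: 0+22872+46·49·8=40904; k=3: 85652+11172+46·38·8=110808; k=4: 157320+1968+46·41·8=174376; k=5: 34044+0+46·6·8=36252 → min 36252.
Length 6: A₁..A₆: k=1: 0+36252+29·46·8=46924; k=2: 65366+22872+29·49·8=99606; k=3: 119364+11172+29·38·8=139352; k=4: 164546+1968+29·41·8=176026; k=5: 42048+0+29·6·8=43440 → min 43440.
Optimal order: ((A₁ × (A₂ × (A₃ × (A₄ × A₅)))) × A₆) with cost 43440.

43440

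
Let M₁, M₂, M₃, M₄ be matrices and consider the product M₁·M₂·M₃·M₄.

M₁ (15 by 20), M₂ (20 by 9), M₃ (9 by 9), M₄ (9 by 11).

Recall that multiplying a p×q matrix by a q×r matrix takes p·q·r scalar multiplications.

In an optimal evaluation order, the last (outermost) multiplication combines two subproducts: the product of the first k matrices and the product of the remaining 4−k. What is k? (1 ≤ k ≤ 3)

Adjacent pairs: M₁M₂ = 15·20·9 = 2700; M₂M₃ = 20·9·9 = 1620; M₃M₄ = 9·9·11 = 891.
Length 3: M₁..M₃: k=1: 0+1620+15·20·9=4320; k=2: 2700+0+15·9·9=3915 → min 3915 | M₂..M₄: k=2: 0+891+20·9·11=2871; k=3: 1620+0+20·9·11=3600 → min 2871.
Top-level splits: k=1: (M₁..M₁)·(M₂..M₄) → 0+2871+15·20·11 = 6171; k=2: (M₁..M₂)·(M₃..M₄) → 2700+891+15·9·11 = 5076; k=3: (M₁..M₃)·(M₄..M₄) → 3915+0+15·9·11 = 5400.
Best split is after M₂, i.e. k = 2.

2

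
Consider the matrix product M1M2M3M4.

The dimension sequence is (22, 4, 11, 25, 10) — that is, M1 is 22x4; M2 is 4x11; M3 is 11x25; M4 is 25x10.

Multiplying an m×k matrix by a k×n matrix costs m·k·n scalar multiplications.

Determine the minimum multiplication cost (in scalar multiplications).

2980

Adjacent pairs: M1M2 = 22·4·11 = 968; M2M3 = 4·11·25 = 1100; M3M4 = 11·25·10 = 2750.
Length 3: M1..M3: k=1: 0+1100+22·4·25=3300; k=2: 968+0+22·11·25=7018 → min 3300 | M2..M4: k=2: 0+2750+4·11·10=3190; k=3: 1100+0+4·25·10=2100 → min 2100.
Length 4: M1..M4: k=1: 0+2100+22·4·10=2980; k=2: 968+2750+22·11·10=6138; k=3: 3300+0+22·25·10=8800 → min 2980.
Optimal order: (M1((M2M3)M4)) with cost 2980.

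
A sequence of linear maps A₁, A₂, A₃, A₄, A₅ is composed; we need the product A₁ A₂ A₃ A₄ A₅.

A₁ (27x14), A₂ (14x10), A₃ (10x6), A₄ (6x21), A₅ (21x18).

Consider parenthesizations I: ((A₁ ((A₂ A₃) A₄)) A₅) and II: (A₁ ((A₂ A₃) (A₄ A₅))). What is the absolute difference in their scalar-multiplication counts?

Order I = ((A₁ ((A₂ A₃) A₄)) A₅): (A₂ A₃): 14×10 by 10×6 → 14×6, cost 14·10·6 = 840; ((A₂ A₃) A₄): 14×6 by 6×21 → 14×21, cost 14·6·21 = 1764; cumulative 2604; (A₁ ((A₂ A₃) A₄)): 27×14 by 14×21 → 27×21, cost 27·14·21 = 7938; cumulative 10542; ((A₁ ((A₂ A₃) A₄)) A₅): 27×21 by 21×18 → 27×18, cost 27·21·18 = 10206; cumulative 20748. Total 20748.
Order II = (A₁ ((A₂ A₃) (A₄ A₅))): (A₂ A₃): 14×10 by 10×6 → 14×6, cost 14·10·6 = 840; (A₄ A₅): 6×21 by 21×18 → 6×18, cost 6·21·18 = 2268; ((A₂ A₃) (A₄ A₅)): 14×6 by 6×18 → 14×18, cost 14·6·18 = 1512; cumulative 4620; (A₁ ((A₂ A₃) (A₄ A₅))): 27×14 by 14×18 → 27×18, cost 27·14·18 = 6804; cumulative 11424. Total 11424.
Difference: |20748 − 11424| = 9324.

9324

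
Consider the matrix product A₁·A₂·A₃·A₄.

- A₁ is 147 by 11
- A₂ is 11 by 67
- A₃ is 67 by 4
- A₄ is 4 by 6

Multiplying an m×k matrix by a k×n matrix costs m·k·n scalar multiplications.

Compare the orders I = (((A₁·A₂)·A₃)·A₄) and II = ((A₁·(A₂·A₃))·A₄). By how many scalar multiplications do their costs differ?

Order I = (((A₁·A₂)·A₃)·A₄): (A₁·A₂): 147×11 by 11×67 → 147×67, cost 147·11·67 = 108339; ((A₁·A₂)·A₃): 147×67 by 67×4 → 147×4, cost 147·67·4 = 39396; cumulative 147735; (((A₁·A₂)·A₃)·A₄): 147×4 by 4×6 → 147×6, cost 147·4·6 = 3528; cumulative 151263. Total 151263.
Order II = ((A₁·(A₂·A₃))·A₄): (A₂·A₃): 11×67 by 67×4 → 11×4, cost 11·67·4 = 2948; (A₁·(A₂·A₃)): 147×11 by 11×4 → 147×4, cost 147·11·4 = 6468; cumulative 9416; ((A₁·(A₂·A₃))·A₄): 147×4 by 4×6 → 147×6, cost 147·4·6 = 3528; cumulative 12944. Total 12944.
Difference: |151263 − 12944| = 138319.

138319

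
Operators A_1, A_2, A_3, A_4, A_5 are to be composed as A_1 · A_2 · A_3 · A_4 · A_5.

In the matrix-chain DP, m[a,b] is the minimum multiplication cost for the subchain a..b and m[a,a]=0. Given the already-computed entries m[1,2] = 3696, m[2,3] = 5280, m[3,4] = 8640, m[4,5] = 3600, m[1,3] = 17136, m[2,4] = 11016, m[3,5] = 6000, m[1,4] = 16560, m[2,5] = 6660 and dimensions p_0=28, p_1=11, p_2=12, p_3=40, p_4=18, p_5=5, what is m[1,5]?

m[1,5] = min over k∈[1,4] of m[1,k]+m[k+1,5]+p_{0}·p_k·p_{5}.
k=1: 0 + 6660 + 28·11·5 = 8200; k=2: 3696 + 6000 + 28·12·5 = 11376; k=3: 17136 + 3600 + 28·40·5 = 26336; k=4: 16560 + 0 + 28·18·5 = 19080.
Minimum: 8200 at k=1.

8200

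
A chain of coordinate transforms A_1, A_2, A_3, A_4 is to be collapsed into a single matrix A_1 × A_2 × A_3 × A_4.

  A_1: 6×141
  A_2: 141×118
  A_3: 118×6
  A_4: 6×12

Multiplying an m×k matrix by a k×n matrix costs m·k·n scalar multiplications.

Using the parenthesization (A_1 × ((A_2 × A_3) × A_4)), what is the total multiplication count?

(A_2 × A_3): 141×118 by 118×6 → 141×6, cost 141·118·6 = 99828
((A_2 × A_3) × A_4): 141×6 by 6×12 → 141×12, cost 141·6·12 = 10152; cumulative 109980
(A_1 × ((A_2 × A_3) × A_4)): 6×141 by 141×12 → 6×12, cost 6·141·12 = 10152; cumulative 120132
Total: 120132 scalar multiplications.

120132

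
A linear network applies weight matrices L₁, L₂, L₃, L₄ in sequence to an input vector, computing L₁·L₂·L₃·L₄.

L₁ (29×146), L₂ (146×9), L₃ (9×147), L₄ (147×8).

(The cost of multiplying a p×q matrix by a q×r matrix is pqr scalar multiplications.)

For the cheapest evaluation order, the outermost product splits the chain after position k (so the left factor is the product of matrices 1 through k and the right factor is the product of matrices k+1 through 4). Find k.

2

Adjacent pairs: L₁L₂ = 29·146·9 = 38106; L₂L₃ = 146·9·147 = 193158; L₃L₄ = 9·147·8 = 10584.
Length 3: L₁..L₃: k=1: 0+193158+29·146·147=815556; k=2: 38106+0+29·9·147=76473 → min 76473 | L₂..L₄: k=2: 0+10584+146·9·8=21096; k=3: 193158+0+146·147·8=364854 → min 21096.
Top-level splits: k=1: (L₁..L₁)·(L₂..L₄) → 0+21096+29·146·8 = 54968; k=2: (L₁..L₂)·(L₃..L₄) → 38106+10584+29·9·8 = 50778; k=3: (L₁..L₃)·(L₄..L₄) → 76473+0+29·147·8 = 110577.
Best split is after L₂, i.e. k = 2.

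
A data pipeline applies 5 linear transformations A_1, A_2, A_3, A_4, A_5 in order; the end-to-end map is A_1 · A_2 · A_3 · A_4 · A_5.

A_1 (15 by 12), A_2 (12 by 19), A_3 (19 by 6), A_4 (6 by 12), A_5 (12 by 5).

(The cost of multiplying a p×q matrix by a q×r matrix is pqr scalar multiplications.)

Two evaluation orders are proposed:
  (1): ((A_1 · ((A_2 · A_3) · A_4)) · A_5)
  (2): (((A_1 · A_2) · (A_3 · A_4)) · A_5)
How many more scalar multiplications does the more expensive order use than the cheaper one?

3816

Order (1) = ((A_1 · ((A_2 · A_3) · A_4)) · A_5): (A_2 · A_3): 12×19 by 19×6 → 12×6, cost 12·19·6 = 1368; ((A_2 · A_3) · A_4): 12×6 by 6×12 → 12×12, cost 12·6·12 = 864; cumulative 2232; (A_1 · ((A_2 · A_3) · A_4)): 15×12 by 12×12 → 15×12, cost 15·12·12 = 2160; cumulative 4392; ((A_1 · ((A_2 · A_3) · A_4)) · A_5): 15×12 by 12×5 → 15×5, cost 15·12·5 = 900; cumulative 5292. Total 5292.
Order (2) = (((A_1 · A_2) · (A_3 · A_4)) · A_5): (A_1 · A_2): 15×12 by 12×19 → 15×19, cost 15·12·19 = 3420; (A_3 · A_4): 19×6 by 6×12 → 19×12, cost 19·6·12 = 1368; ((A_1 · A_2) · (A_3 · A_4)): 15×19 by 19×12 → 15×12, cost 15·19·12 = 3420; cumulative 8208; (((A_1 · A_2) · (A_3 · A_4)) · A_5): 15×12 by 12×5 → 15×5, cost 15·12·5 = 900; cumulative 9108. Total 9108.
Difference: |5292 − 9108| = 3816.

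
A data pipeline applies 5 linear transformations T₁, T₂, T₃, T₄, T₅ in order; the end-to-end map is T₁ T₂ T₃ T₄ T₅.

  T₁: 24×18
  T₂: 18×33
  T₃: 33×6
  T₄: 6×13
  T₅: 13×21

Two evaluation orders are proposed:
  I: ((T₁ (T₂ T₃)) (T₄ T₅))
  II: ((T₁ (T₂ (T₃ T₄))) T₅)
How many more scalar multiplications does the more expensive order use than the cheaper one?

11646

Order I = ((T₁ (T₂ T₃)) (T₄ T₅)): (T₂ T₃): 18×33 by 33×6 → 18×6, cost 18·33·6 = 3564; (T₁ (T₂ T₃)): 24×18 by 18×6 → 24×6, cost 24·18·6 = 2592; cumulative 6156; (T₄ T₅): 6×13 by 13×21 → 6×21, cost 6·13·21 = 1638; ((T₁ (T₂ T₃)) (T₄ T₅)): 24×6 by 6×21 → 24×21, cost 24·6·21 = 3024; cumulative 10818. Total 10818.
Order II = ((T₁ (T₂ (T₃ T₄))) T₅): (T₃ T₄): 33×6 by 6×13 → 33×13, cost 33·6·13 = 2574; (T₂ (T₃ T₄)): 18×33 by 33×13 → 18×13, cost 18·33·13 = 7722; cumulative 10296; (T₁ (T₂ (T₃ T₄))): 24×18 by 18×13 → 24×13, cost 24·18·13 = 5616; cumulative 15912; ((T₁ (T₂ (T₃ T₄))) T₅): 24×13 by 13×21 → 24×21, cost 24·13·21 = 6552; cumulative 22464. Total 22464.
Difference: |10818 − 22464| = 11646.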